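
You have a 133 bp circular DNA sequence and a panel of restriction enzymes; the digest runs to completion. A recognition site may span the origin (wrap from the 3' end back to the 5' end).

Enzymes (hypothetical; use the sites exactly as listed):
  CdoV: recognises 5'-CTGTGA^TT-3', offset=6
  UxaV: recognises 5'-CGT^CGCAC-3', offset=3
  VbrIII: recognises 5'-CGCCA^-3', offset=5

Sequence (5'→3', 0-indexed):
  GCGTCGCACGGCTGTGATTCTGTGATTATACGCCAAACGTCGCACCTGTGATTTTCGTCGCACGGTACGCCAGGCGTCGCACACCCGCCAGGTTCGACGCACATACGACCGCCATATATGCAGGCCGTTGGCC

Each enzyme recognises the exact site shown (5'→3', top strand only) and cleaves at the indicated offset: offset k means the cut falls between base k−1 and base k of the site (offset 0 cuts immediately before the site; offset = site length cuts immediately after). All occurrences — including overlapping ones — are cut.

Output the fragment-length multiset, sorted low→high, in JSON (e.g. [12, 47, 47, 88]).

Site scan:
  CdoV CTGTGATT/6: at [11, 19, 45] ⇒ [17, 25, 51]
  UxaV CGTCGCAC/3: at [1, 37, 55, 74] ⇒ [4, 40, 58, 77]
  VbrIII CGCCA/5: at [30, 67, 85, 109] ⇒ [35, 72, 90, 114]

All cut coordinates (distinct, sorted): [4, 17, 25, 35, 40, 51, 58, 72, 77, 90, 114]

Fragments:
  4→17: 13 bp
  17→25: 8 bp
  25→35: 10 bp
  35→40: 5 bp
  40→51: 11 bp
  51→58: 7 bp
  58→72: 14 bp
  72→77: 5 bp
  77→90: 13 bp
  90→114: 24 bp
  114→4 (wrap): 133-114+4 = 23 bp

[5,5,7,8,10,11,13,13,14,23,24]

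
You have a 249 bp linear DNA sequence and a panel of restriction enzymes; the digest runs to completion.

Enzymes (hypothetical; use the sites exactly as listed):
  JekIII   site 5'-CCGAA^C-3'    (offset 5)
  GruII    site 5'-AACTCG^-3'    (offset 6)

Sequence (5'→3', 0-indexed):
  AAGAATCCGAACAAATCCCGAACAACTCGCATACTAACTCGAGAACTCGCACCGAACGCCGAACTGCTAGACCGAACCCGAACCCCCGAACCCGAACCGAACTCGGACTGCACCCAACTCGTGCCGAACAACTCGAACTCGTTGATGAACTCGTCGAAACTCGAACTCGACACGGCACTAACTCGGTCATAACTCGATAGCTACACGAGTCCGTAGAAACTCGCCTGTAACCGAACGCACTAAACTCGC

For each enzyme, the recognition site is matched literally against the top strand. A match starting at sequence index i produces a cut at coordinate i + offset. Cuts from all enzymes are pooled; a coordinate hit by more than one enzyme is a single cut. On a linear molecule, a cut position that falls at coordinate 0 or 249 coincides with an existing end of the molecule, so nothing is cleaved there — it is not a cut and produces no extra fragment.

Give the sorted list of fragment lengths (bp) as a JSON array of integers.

Per-enzyme occurrences:
  JekIII (CCGAAC, off=5): starts [6, 17, 51, 58, 71, 77, 85, 91, 96, 123, 230] → cuts [11, 22, 56, 63, 76, 82, 90, 96, 101, 128, 235]
  GruII (AACTCG, off=6): starts [23, 35, 43, 99, 115, 129, 135, 147, 157, 163, 179, 190, 217, 242] → cuts [29, 41, 49, 105, 121, 135, 141, 153, 163, 169, 185, 196, 223, 248]

Pooled cuts: [11, 22, 29, 41, 49, 56, 63, 76, 82, 90, 96, 101, 105, 121, 128, 135, 141, 153, 163, 169, 185, 196, 223, 235, 248]

Fragments:
  [0,11): 11 bp
  [11,22): 11 bp
  [22,29): 7 bp
  [29,41): 12 bp
  [41,49): 8 bp
  [49,56): 7 bp
  [56,63): 7 bp
  [63,76): 13 bp
  [76,82): 6 bp
  [82,90): 8 bp
  [90,96): 6 bp
  [96,101): 5 bp
  [101,105): 4 bp
  [105,121): 16 bp
  [121,128): 7 bp
  [128,135): 7 bp
  [135,141): 6 bp
  [141,153): 12 bp
  [153,163): 10 bp
  [163,169): 6 bp
  [169,185): 16 bp
  [185,196): 11 bp
  [196,223): 27 bp
  [223,235): 12 bp
  [235,248): 13 bp
  [248,249): 1 bp

[1,4,5,6,6,6,6,7,7,7,7,7,8,8,10,11,11,11,12,12,12,13,13,16,16,27]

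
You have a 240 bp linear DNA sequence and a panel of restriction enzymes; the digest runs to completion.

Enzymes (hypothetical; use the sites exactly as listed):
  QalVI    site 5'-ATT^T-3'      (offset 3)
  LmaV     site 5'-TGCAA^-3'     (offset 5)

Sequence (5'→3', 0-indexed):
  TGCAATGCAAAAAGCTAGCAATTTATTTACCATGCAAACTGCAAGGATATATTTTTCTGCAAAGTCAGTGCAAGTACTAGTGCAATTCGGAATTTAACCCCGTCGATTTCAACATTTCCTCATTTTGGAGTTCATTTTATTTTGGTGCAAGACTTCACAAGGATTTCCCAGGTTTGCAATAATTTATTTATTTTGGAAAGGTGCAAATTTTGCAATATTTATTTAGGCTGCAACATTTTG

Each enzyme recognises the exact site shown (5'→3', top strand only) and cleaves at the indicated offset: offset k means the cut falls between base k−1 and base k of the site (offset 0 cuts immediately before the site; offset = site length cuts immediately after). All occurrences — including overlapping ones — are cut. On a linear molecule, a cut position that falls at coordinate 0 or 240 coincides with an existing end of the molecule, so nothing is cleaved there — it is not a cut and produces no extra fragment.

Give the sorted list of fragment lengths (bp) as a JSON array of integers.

Site scan:
  QalVI (ATTT, off=3): starts [20, 24, 50, 91, 105, 113, 121, 133, 138, 162, 181, 185, 189, 206, 216, 220, 234] → cuts [23, 27, 53, 94, 108, 116, 124, 136, 141, 165, 184, 188, 192, 209, 219, 223, 237]
  LmaV (TGCAA, off=5): starts [0, 5, 32, 39, 57, 68, 80, 145, 174, 201, 210, 228] → cuts [5, 10, 37, 44, 62, 73, 85, 150, 179, 206, 215, 233]

All cut coordinates (distinct, sorted): [5, 10, 23, 27, 37, 44, 53, 62, 73, 85, 94, 108, 116, 124, 136, 141, 150, 165, 179, 184, 188, 192, 206, 209, 215, 219, 223, 233, 237]

Fragment lengths:
  [0,5): 5 bp
  [5,10): 5 bp
  [10,23): 13 bp
  [23,27): 4 bp
  [27,37): 10 bp
  [37,44): 7 bp
  [44,53): 9 bp
  [53,62): 9 bp
  [62,73): 11 bp
  [73,85): 12 bp
  [85,94): 9 bp
  [94,108): 14 bp
  [108,116): 8 bp
  [116,124): 8 bp
  [124,136): 12 bp
  [136,141): 5 bp
  [141,150): 9 bp
  [150,165): 15 bp
  [165,179): 14 bp
  [179,184): 5 bp
  [184,188): 4 bp
  [188,192): 4 bp
  [192,206): 14 bp
  [206,209): 3 bp
  [209,215): 6 bp
  [215,219): 4 bp
  [219,223): 4 bp
  [223,233): 10 bp
  [233,237): 4 bp
  [237,240): 3 bp

[3,3,4,4,4,4,4,4,5,5,5,5,6,7,8,8,9,9,9,9,10,10,11,12,12,13,14,14,14,15]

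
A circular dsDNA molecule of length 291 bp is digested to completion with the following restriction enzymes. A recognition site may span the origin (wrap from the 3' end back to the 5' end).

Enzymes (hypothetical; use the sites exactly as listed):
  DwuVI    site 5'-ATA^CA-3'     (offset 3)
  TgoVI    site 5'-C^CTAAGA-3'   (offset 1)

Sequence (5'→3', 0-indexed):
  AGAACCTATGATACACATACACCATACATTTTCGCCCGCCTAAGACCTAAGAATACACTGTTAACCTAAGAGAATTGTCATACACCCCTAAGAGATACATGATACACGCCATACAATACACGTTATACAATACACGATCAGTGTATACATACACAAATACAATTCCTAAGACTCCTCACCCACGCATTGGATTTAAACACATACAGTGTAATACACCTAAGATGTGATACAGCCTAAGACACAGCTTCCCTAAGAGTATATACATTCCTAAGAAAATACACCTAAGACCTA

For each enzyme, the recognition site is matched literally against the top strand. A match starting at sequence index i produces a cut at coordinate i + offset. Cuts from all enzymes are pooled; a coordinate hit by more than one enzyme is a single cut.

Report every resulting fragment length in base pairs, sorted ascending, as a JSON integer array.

[3,3,4,4,5,5,5,5,6,6,7,7,7,7,8,9,9,9,10,10,10,11,13,13,13,15,16,16,17,38]

Scan for sites:
  DwuVI ATACA/3: at [10, 16, 23, 52, 79, 94, 101, 110, 115, 124, 129, 144, 148, 156, 200, 210, 226, 259, 275] ⇒ [13, 19, 26, 55, 82, 97, 104, 113, 118, 127, 132, 147, 151, 159, 203, 213, 229, 262, 278]
  TgoVI CCTAAGA/1: at [38, 45, 64, 86, 164, 215, 232, 248, 266, 280, 287] ⇒ [39, 46, 65, 87, 165, 216, 233, 249, 267, 281, 288]

All cut coordinates (distinct, sorted): [13, 19, 26, 39, 46, 55, 65, 82, 87, 97, 104, 113, 118, 127, 132, 147, 151, 159, 165, 203, 213, 216, 229, 233, 249, 262, 267, 278, 281, 288]

Fragments:
  13→19: 6 bp
  19→26: 7 bp
  26→39: 13 bp
  39→46: 7 bp
  46→55: 9 bp
  55→65: 10 bp
  65→82: 17 bp
  82→87: 5 bp
  87→97: 10 bp
  97→104: 7 bp
  104→113: 9 bp
  113→118: 5 bp
  118→127: 9 bp
  127→132: 5 bp
  132→147: 15 bp
  147→151: 4 bp
  151→159: 8 bp
  159→165: 6 bp
  165→203: 38 bp
  203→213: 10 bp
  213→216: 3 bp
  216→229: 13 bp
  229→233: 4 bp
  233→249: 16 bp
  249→262: 13 bp
  262→267: 5 bp
  267→278: 11 bp
  278→281: 3 bp
  281→288: 7 bp
  288→13 (wrap): 291-288+13 = 16 bp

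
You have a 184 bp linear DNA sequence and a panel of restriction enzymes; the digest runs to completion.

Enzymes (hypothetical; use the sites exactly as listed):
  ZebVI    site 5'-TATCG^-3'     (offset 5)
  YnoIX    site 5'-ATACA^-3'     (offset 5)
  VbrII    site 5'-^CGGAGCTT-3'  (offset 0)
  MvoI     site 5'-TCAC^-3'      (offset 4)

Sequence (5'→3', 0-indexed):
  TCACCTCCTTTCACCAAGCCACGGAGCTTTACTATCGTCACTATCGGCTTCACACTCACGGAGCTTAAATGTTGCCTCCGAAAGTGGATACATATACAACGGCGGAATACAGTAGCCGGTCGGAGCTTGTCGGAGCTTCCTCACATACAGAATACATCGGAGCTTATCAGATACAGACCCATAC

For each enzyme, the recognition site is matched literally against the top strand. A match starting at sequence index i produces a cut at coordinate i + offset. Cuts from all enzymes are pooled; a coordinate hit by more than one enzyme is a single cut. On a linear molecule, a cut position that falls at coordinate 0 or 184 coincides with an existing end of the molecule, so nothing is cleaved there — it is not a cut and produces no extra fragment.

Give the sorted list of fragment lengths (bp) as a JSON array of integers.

[1,1,4,4,5,5,5,6,7,7,7,9,9,10,10,13,14,16,18,33]

Site scan:
  ZebVI (TATCG, off=5): starts [32, 41] → cuts [37, 46]
  YnoIX (ATACA, off=5): starts [87, 93, 106, 144, 151, 170] → cuts [92, 98, 111, 149, 156, 175]
  VbrII (CGGAGCTT, off=0): starts [21, 58, 120, 130, 157] → cuts [21, 58, 120, 130, 157]
  MvoI (TCAC, off=4): starts [0, 10, 37, 49, 55, 140] → cuts [4, 14, 41, 53, 59, 144]

All cut coordinates (distinct, sorted): [4, 14, 21, 37, 41, 46, 53, 58, 59, 92, 98, 111, 120, 130, 144, 149, 156, 157, 175]

Fragment lengths:
  [0,4): 4 bp
  [4,14): 10 bp
  [14,21): 7 bp
  [21,37): 16 bp
  [37,41): 4 bp
  [41,46): 5 bp
  [46,53): 7 bp
  [53,58): 5 bp
  [58,59): 1 bp
  [59,92): 33 bp
  [92,98): 6 bp
  [98,111): 13 bp
  [111,120): 9 bp
  [120,130): 10 bp
  [130,144): 14 bp
  [144,149): 5 bp
  [149,156): 7 bp
  [156,157): 1 bp
  [157,175): 18 bp
  [175,184): 9 bp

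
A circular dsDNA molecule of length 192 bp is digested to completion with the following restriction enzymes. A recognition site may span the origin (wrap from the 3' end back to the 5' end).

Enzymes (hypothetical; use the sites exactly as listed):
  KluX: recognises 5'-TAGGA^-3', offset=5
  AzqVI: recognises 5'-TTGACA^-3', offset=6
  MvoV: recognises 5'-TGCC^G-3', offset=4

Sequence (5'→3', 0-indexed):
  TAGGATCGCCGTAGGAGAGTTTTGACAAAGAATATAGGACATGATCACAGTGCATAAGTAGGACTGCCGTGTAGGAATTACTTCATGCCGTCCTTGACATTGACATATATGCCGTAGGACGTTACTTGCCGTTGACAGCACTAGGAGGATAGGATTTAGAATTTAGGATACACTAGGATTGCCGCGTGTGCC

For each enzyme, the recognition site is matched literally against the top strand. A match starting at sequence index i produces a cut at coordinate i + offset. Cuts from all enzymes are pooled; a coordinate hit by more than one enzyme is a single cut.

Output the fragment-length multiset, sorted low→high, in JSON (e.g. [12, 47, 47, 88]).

[5,5,6,6,7,8,8,8,9,10,10,11,11,11,12,13,14,14,24]

Per-enzyme occurrences:
  KluX (TAGGA, off=5): starts [0, 11, 34, 58, 71, 114, 141, 149, 163, 173] → cuts [5, 16, 39, 63, 76, 119, 146, 154, 168, 178]
  AzqVI (TTGACA, off=6): starts [21, 93, 99, 131] → cuts [27, 99, 105, 137]
  MvoV (TGCCG, off=4): starts [64, 85, 109, 126, 179] → cuts [68, 89, 113, 130, 183]

All cut coordinates (distinct, sorted): [5, 16, 27, 39, 63, 68, 76, 89, 99, 105, 113, 119, 130, 137, 146, 154, 168, 178, 183]

Fragment lengths:
  5→16: 11 bp
  16→27: 11 bp
  27→39: 12 bp
  39→63: 24 bp
  63→68: 5 bp
  68→76: 8 bp
  76→89: 13 bp
  89→99: 10 bp
  99→105: 6 bp
  105→113: 8 bp
  113→119: 6 bp
  119→130: 11 bp
  130→137: 7 bp
  137→146: 9 bp
  146→154: 8 bp
  154→168: 14 bp
  168→178: 10 bp
  178→183: 5 bp
  183→5 (wrap): 192-183+5 = 14 bp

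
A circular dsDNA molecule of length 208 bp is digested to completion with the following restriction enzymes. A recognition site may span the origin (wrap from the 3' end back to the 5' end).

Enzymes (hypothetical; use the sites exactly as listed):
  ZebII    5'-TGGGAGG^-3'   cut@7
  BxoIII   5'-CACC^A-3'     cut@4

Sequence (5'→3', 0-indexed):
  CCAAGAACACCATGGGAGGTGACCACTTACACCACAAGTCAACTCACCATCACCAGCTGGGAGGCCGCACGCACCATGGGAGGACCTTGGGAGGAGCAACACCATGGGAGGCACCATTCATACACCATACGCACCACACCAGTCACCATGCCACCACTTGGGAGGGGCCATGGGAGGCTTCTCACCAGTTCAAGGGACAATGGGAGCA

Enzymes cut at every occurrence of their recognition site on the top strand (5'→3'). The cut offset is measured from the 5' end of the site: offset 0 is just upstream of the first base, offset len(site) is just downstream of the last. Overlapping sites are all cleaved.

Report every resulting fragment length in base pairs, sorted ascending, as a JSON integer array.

Per-enzyme occurrences:
  ZebII TGGGAGG/7: at [12, 57, 76, 87, 104, 158, 170] ⇒ [19, 64, 83, 94, 111, 165, 177]
  BxoIII CACCA/4: at [7, 29, 44, 50, 71, 99, 111, 122, 131, 136, 143, 151, 182, 206] ⇒ [2, 11, 33, 48, 54, 75, 103, 115, 126, 135, 140, 147, 155, 186]

All cut coordinates (distinct, sorted): [2, 11, 19, 33, 48, 54, 64, 75, 83, 94, 103, 111, 115, 126, 135, 140, 147, 155, 165, 177, 186]

Fragment lengths:
  2→11: 9 bp
  11→19: 8 bp
  19→33: 14 bp
  33→48: 15 bp
  48→54: 6 bp
  54→64: 10 bp
  64→75: 11 bp
  75→83: 8 bp
  83→94: 11 bp
  94→103: 9 bp
  103→111: 8 bp
  111→115: 4 bp
  115→126: 11 bp
  126→135: 9 bp
  135→140: 5 bp
  140→147: 7 bp
  147→155: 8 bp
  155→165: 10 bp
  165→177: 12 bp
  177→186: 9 bp
  186→2 (wrap): 208-186+2 = 24 bp

[4,5,6,7,8,8,8,8,9,9,9,9,10,10,11,11,11,12,14,15,24]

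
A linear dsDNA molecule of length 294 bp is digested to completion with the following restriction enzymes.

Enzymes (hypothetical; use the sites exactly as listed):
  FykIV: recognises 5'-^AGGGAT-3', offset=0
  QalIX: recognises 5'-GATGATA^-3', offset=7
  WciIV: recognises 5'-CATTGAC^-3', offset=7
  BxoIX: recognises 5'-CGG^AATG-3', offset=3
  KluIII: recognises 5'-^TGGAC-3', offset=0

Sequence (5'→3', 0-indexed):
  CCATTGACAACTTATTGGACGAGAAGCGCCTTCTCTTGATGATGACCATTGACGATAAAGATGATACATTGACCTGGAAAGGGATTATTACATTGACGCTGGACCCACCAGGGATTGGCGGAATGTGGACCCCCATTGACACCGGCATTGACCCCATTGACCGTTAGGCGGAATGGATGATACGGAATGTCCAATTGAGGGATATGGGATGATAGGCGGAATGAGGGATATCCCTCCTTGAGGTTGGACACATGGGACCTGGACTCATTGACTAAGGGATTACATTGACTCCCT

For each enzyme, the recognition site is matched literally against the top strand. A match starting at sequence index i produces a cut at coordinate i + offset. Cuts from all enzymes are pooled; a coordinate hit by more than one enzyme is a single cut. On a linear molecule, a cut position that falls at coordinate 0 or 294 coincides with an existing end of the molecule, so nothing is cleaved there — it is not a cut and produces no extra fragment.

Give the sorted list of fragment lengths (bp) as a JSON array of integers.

[2,2,3,4,4,5,5,6,7,7,8,9,10,10,11,12,12,12,13,13,15,15,15,17,18,21,38]

Scan for sites:
  FykIV AGGGAT/0: at [79, 109, 197, 223, 274] ⇒ [79, 109, 197, 223, 274]
  QalIX GATGATA/7: at [59, 175, 207] ⇒ [66, 182, 214]
  WciIV CATTGAC/7: at [1, 46, 66, 90, 133, 145, 154, 265, 282] ⇒ [8, 53, 73, 97, 140, 152, 161, 272, 289]
  BxoIX CGGAATG/3: at [118, 168, 182, 216] ⇒ [121, 171, 185, 219]
  KluIII TGGAC/0: at [15, 99, 125, 244, 259] ⇒ [15, 99, 125, 244, 259]

All cut coordinates (distinct, sorted): [8, 15, 53, 66, 73, 79, 97, 99, 109, 121, 125, 140, 152, 161, 171, 182, 185, 197, 214, 219, 223, 244, 259, 272, 274, 289]

Fragment lengths:
  [0,8): 8 bp
  [8,15): 7 bp
  [15,53): 38 bp
  [53,66): 13 bp
  [66,73): 7 bp
  [73,79): 6 bp
  [79,97): 18 bp
  [97,99): 2 bp
  [99,109): 10 bp
  [109,121): 12 bp
  [121,125): 4 bp
  [125,140): 15 bp
  [140,152): 12 bp
  [152,161): 9 bp
  [161,171): 10 bp
  [171,182): 11 bp
  [182,185): 3 bp
  [185,197): 12 bp
  [197,214): 17 bp
  [214,219): 5 bp
  [219,223): 4 bp
  [223,244): 21 bp
  [244,259): 15 bp
  [259,272): 13 bp
  [272,274): 2 bp
  [274,289): 15 bp
  [289,294): 5 bp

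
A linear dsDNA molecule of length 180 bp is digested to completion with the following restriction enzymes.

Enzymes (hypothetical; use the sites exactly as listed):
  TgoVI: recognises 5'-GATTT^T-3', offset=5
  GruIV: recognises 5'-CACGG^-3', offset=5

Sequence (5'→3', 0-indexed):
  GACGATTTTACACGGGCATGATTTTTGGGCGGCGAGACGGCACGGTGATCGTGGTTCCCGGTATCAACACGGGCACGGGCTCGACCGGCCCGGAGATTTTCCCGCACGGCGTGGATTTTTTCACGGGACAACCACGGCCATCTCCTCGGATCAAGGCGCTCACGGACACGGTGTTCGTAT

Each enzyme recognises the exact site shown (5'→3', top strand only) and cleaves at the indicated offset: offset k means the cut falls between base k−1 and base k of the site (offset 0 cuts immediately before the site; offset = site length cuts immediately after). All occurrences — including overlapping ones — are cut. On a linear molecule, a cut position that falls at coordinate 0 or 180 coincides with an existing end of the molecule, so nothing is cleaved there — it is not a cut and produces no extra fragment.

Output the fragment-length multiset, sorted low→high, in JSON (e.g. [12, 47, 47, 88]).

[6,6,7,8,8,9,9,9,10,11,21,21,27,28]

Per-enzyme occurrences:
  TgoVI GATTTT/5: at [3, 19, 94, 113] ⇒ [8, 24, 99, 118]
  GruIV CACGG/5: at [10, 40, 67, 73, 104, 121, 132, 160, 166] ⇒ [15, 45, 72, 78, 109, 126, 137, 165, 171]

Pooled cuts: [8, 15, 24, 45, 72, 78, 99, 109, 118, 126, 137, 165, 171]

Fragments:
  [0,8): 8 bp
  [8,15): 7 bp
  [15,24): 9 bp
  [24,45): 21 bp
  [45,72): 27 bp
  [72,78): 6 bp
  [78,99): 21 bp
  [99,109): 10 bp
  [109,118): 9 bp
  [118,126): 8 bp
  [126,137): 11 bp
  [137,165): 28 bp
  [165,171): 6 bp
  [171,180): 9 bp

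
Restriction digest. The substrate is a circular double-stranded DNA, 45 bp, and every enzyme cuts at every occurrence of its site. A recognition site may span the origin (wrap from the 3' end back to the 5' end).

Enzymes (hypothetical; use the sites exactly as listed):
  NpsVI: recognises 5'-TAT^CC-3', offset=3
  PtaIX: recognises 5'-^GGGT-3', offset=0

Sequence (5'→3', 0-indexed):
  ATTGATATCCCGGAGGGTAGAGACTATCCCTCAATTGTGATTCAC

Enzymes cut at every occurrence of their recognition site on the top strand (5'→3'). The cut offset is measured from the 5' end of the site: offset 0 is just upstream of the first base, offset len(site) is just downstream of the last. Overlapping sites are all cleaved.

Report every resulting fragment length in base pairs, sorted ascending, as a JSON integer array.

[6,13,26]

Per-enzyme occurrences:
  NpsVI TATCC/3: at [5, 24] ⇒ [8, 27]
  PtaIX GGGT/0: at [14] ⇒ [14]

All cut coordinates (distinct, sorted): [8, 14, 27]

Fragments:
  8→14: 6 bp
  14→27: 13 bp
  27→8 (wrap): 45-27+8 = 26 bp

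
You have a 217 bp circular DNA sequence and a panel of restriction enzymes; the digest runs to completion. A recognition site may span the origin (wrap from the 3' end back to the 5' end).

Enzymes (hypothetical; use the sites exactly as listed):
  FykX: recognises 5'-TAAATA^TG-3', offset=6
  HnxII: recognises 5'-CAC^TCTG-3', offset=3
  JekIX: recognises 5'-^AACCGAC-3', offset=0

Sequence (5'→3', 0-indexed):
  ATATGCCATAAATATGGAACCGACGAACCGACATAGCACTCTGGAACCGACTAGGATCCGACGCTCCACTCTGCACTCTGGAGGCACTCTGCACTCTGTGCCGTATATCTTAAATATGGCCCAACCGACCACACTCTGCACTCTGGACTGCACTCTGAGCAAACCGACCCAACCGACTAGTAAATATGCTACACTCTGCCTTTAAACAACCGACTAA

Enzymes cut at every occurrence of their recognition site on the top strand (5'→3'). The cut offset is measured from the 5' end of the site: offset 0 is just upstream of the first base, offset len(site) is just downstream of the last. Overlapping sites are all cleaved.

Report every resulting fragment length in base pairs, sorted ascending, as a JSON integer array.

[3,5,6,7,7,7,8,8,8,9,11,11,12,12,13,13,14,16,22,25]

Per-enzyme occurrences:
  FykX (TAAATATG, off=6): starts [8, 110, 180, 214] → cuts [3, 14, 116, 186]
  HnxII (CACTCTG, off=3): starts [36, 66, 73, 84, 91, 131, 138, 150, 191] → cuts [39, 69, 76, 87, 94, 134, 141, 153, 194]
  JekIX (AACCGAC, off=0): starts [17, 25, 44, 122, 161, 170, 207] → cuts [17, 25, 44, 122, 161, 170, 207]

Pooled cuts: [3, 14, 17, 25, 39, 44, 69, 76, 87, 94, 116, 122, 134, 141, 153, 161, 170, 186, 194, 207]

Fragment lengths:
  3→14: 11 bp
  14→17: 3 bp
  17→25: 8 bp
  25→39: 14 bp
  39→44: 5 bp
  44→69: 25 bp
  69→76: 7 bp
  76→87: 11 bp
  87→94: 7 bp
  94→116: 22 bp
  116→122: 6 bp
  122→134: 12 bp
  134→141: 7 bp
  141→153: 12 bp
  153→161: 8 bp
  161→170: 9 bp
  170→186: 16 bp
  186→194: 8 bp
  194→207: 13 bp
  207→3 (wrap): 217-207+3 = 13 bp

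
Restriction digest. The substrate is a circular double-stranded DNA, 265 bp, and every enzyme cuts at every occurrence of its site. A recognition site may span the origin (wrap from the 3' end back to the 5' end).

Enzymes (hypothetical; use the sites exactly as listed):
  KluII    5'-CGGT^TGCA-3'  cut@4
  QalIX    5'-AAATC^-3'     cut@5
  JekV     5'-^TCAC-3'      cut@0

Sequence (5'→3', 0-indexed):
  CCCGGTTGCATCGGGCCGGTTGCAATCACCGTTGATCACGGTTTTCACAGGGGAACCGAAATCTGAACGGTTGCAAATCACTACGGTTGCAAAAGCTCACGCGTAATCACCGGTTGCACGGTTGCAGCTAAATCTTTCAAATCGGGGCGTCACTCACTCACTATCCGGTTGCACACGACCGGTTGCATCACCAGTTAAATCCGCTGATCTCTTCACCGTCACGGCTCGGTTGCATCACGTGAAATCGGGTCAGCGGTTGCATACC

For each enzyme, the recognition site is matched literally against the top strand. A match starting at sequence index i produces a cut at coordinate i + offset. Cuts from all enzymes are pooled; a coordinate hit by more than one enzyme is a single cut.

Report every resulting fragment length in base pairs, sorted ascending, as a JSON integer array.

[2,4,4,4,4,5,6,6,6,8,8,8,8,9,9,9,10,10,11,11,12,12,12,12,14,14,14,14,19]

Site scan:
  KluII (CGGTTGCA, off=4): starts [2, 16, 67, 83, 110, 118, 165, 179, 226, 253] → cuts [6, 20, 71, 87, 114, 122, 169, 183, 230, 257]
  QalIX (AAATC, off=5): starts [58, 74, 129, 138, 196, 241] → cuts [63, 79, 134, 143, 201, 246]
  JekV (TCAC, off=0): starts [25, 35, 44, 77, 96, 106, 149, 153, 157, 187, 212, 218, 234] → cuts [25, 35, 44, 77, 96, 106, 149, 153, 157, 187, 212, 218, 234]

Pooled cuts: [6, 20, 25, 35, 44, 63, 71, 77, 79, 87, 96, 106, 114, 122, 134, 143, 149, 153, 157, 169, 183, 187, 201, 212, 218, 230, 234, 246, 257]

Fragment lengths:
  6→20: 14 bp
  20→25: 5 bp
  25→35: 10 bp
  35→44: 9 bp
  44→63: 19 bp
  63→71: 8 bp
  71→77: 6 bp
  77→79: 2 bp
  79→87: 8 bp
  87→96: 9 bp
  96→106: 10 bp
  106→114: 8 bp
  114→122: 8 bp
  122→134: 12 bp
  134→143: 9 bp
  143→149: 6 bp
  149→153: 4 bp
  153→157: 4 bp
  157→169: 12 bp
  169→183: 14 bp
  183→187: 4 bp
  187→201: 14 bp
  201→212: 11 bp
  212→218: 6 bp
  218→230: 12 bp
  230→234: 4 bp
  234→246: 12 bp
  246→257: 11 bp
  257→6 (wrap): 265-257+6 = 14 bp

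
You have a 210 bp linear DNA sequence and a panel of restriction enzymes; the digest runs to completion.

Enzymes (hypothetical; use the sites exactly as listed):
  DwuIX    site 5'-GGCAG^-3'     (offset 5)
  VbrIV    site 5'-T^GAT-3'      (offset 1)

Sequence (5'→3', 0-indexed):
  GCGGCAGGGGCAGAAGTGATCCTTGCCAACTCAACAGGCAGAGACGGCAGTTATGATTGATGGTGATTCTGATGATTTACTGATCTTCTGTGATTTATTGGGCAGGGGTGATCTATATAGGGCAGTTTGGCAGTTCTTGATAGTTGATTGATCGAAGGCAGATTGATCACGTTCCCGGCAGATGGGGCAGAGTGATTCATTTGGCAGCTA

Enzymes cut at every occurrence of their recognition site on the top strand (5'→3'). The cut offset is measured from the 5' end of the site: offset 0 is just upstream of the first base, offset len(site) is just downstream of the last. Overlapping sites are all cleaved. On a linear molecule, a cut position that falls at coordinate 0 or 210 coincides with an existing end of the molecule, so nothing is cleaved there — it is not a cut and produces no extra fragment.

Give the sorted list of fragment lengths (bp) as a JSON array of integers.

Per-enzyme occurrences:
  DwuIX (GGCAG, off=5): starts [2, 8, 36, 45, 100, 120, 128, 156, 176, 185, 202] → cuts [7, 13, 41, 50, 105, 125, 133, 161, 181, 190, 207]
  VbrIV (TGAT, off=1): starts [16, 53, 57, 63, 69, 72, 80, 90, 108, 137, 144, 148, 163, 192] → cuts [17, 54, 58, 64, 70, 73, 81, 91, 109, 138, 145, 149, 164, 193]

Pooled cuts: [7, 13, 17, 41, 50, 54, 58, 64, 70, 73, 81, 91, 105, 109, 125, 133, 138, 145, 149, 161, 164, 181, 190, 193, 207]

Fragment lengths:
  [0,7): 7 bp
  [7,13): 6 bp
  [13,17): 4 bp
  [17,41): 24 bp
  [41,50): 9 bp
  [50,54): 4 bp
  [54,58): 4 bp
  [58,64): 6 bp
  [64,70): 6 bp
  [70,73): 3 bp
  [73,81): 8 bp
  [81,91): 10 bp
  [91,105): 14 bp
  [105,109): 4 bp
  [109,125): 16 bp
  [125,133): 8 bp
  [133,138): 5 bp
  [138,145): 7 bp
  [145,149): 4 bp
  [149,161): 12 bp
  [161,164): 3 bp
  [164,181): 17 bp
  [181,190): 9 bp
  [190,193): 3 bp
  [193,207): 14 bp
  [207,210): 3 bp

[3,3,3,3,4,4,4,4,4,5,6,6,6,7,7,8,8,9,9,10,12,14,14,16,17,24]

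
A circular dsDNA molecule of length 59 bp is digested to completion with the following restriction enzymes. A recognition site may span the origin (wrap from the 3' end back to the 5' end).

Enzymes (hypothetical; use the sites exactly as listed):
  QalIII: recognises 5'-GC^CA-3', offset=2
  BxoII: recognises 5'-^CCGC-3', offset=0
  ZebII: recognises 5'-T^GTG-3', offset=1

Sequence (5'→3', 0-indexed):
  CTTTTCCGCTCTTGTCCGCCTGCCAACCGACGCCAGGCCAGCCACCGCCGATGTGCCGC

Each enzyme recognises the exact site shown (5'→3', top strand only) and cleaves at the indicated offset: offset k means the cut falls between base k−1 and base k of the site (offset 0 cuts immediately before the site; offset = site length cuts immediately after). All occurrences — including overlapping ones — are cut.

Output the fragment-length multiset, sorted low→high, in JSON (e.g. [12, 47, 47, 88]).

Scan for sites:
  QalIII (GCCA, off=2): starts [21, 31, 36, 40] → cuts [23, 33, 38, 42]
  BxoII (CCGC, off=0): starts [5, 15, 44, 55] → cuts [5, 15, 44, 55]
  ZebII (TGTG, off=1): starts [51] → cuts [52]

Pooled cuts: [5, 15, 23, 33, 38, 42, 44, 52, 55]

Fragment lengths:
  5→15: 10 bp
  15→23: 8 bp
  23→33: 10 bp
  33→38: 5 bp
  38→42: 4 bp
  42→44: 2 bp
  44→52: 8 bp
  52→55: 3 bp
  55→5 (wrap): 59-55+5 = 9 bp

[2,3,4,5,8,8,9,10,10]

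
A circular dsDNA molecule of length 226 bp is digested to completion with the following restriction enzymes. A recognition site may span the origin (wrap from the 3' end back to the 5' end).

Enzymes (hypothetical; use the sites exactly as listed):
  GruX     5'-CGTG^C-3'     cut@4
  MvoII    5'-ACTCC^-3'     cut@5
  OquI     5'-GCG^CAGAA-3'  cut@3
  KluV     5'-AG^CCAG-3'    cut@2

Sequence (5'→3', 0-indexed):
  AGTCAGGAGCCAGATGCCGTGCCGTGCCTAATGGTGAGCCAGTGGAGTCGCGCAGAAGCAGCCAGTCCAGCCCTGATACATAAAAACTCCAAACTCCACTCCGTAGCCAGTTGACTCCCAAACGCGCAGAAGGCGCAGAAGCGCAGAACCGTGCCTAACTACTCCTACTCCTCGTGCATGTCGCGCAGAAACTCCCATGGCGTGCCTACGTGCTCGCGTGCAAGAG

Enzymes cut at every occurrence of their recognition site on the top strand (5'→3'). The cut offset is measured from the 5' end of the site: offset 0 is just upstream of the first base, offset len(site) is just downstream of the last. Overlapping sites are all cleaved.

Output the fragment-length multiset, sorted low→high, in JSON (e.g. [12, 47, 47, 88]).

Site scan:
  GruX CGTGC/4: at [17, 22, 149, 172, 200, 208, 216] ⇒ [21, 26, 153, 176, 204, 212, 220]
  MvoII ACTCC/5: at [85, 92, 97, 113, 160, 166, 190] ⇒ [90, 97, 102, 118, 165, 171, 195]
  OquI GCGCAGAA/3: at [49, 123, 132, 140, 182] ⇒ [52, 126, 135, 143, 185]
  KluV AGCCAG/2: at [7, 36, 59, 104] ⇒ [9, 38, 61, 106]

All cut coordinates (distinct, sorted): [9, 21, 26, 38, 52, 61, 90, 97, 102, 106, 118, 126, 135, 143, 153, 165, 171, 176, 185, 195, 204, 212, 220]

Fragment lengths:
  9→21: 12 bp
  21→26: 5 bp
  26→38: 12 bp
  38→52: 14 bp
  52→61: 9 bp
  61→90: 29 bp
  90→97: 7 bp
  97→102: 5 bp
  102→106: 4 bp
  106→118: 12 bp
  118→126: 8 bp
  126→135: 9 bp
  135→143: 8 bp
  143→153: 10 bp
  153→165: 12 bp
  165→171: 6 bp
  171→176: 5 bp
  176→185: 9 bp
  185→195: 10 bp
  195→204: 9 bp
  204→212: 8 bp
  212→220: 8 bp
  220→9 (wrap): 226-220+9 = 15 bp

[4,5,5,5,6,7,8,8,8,8,9,9,9,9,10,10,12,12,12,12,14,15,29]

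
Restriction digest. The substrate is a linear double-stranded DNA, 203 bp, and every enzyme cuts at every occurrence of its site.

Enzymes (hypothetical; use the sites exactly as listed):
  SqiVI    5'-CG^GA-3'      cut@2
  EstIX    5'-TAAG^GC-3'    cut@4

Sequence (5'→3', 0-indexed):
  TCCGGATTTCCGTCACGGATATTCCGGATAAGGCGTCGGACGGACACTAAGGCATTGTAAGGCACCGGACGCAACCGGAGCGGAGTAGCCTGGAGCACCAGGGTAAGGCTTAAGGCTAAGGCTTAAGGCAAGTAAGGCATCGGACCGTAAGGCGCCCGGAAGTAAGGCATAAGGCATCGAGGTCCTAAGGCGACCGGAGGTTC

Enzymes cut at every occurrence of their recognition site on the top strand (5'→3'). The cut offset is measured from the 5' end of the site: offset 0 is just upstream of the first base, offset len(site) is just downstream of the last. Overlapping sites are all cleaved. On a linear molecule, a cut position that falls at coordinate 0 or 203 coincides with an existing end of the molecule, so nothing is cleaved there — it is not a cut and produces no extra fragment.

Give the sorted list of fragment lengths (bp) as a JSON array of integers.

Per-enzyme occurrences:
  SqiVI (CGGA, off=2): starts [2, 15, 24, 36, 40, 65, 75, 80, 140, 156, 194] → cuts [4, 17, 26, 38, 42, 67, 77, 82, 142, 158, 196]
  EstIX (TAAGGC, off=4): starts [28, 47, 57, 103, 110, 116, 123, 132, 147, 162, 169, 185] → cuts [32, 51, 61, 107, 114, 120, 127, 136, 151, 166, 173, 189]

Pooled cuts: [4, 17, 26, 32, 38, 42, 51, 61, 67, 77, 82, 107, 114, 120, 127, 136, 142, 151, 158, 166, 173, 189, 196]

Fragment lengths:
  [0,4): 4 bp
  [4,17): 13 bp
  [17,26): 9 bp
  [26,32): 6 bp
  [32,38): 6 bp
  [38,42): 4 bp
  [42,51): 9 bp
  [51,61): 10 bp
  [61,67): 6 bp
  [67,77): 10 bp
  [77,82): 5 bp
  [82,107): 25 bp
  [107,114): 7 bp
  [114,120): 6 bp
  [120,127): 7 bp
  [127,136): 9 bp
  [136,142): 6 bp
  [142,151): 9 bp
  [151,158): 7 bp
  [158,166): 8 bp
  [166,173): 7 bp
  [173,189): 16 bp
  [189,196): 7 bp
  [196,203): 7 bp

[4,4,5,6,6,6,6,6,7,7,7,7,7,7,8,9,9,9,9,10,10,13,16,25]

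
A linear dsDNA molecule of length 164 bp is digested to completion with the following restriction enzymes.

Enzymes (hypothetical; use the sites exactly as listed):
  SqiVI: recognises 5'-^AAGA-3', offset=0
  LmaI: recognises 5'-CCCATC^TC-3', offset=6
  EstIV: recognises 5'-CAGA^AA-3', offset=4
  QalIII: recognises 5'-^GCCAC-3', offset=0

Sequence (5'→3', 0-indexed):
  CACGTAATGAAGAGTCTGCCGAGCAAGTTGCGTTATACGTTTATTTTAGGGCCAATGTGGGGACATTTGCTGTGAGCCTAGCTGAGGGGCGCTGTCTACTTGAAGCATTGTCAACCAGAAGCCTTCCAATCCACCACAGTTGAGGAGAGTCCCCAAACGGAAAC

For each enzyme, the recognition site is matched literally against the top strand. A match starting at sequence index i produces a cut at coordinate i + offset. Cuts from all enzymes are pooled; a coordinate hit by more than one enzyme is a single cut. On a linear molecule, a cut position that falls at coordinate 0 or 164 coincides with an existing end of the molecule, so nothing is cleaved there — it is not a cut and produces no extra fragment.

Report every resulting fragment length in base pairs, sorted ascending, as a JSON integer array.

Scan for sites:
  SqiVI AAGA/0: at [9] ⇒ [9]
  LmaI (CCCATCTC, off=6): no sites
  EstIV (CAGAAA, off=4): no sites
  QalIII (GCCAC, off=0): no sites

All cut coordinates (distinct, sorted): [9]

Fragments:
  [0,9): 9 bp
  [9,164): 155 bp

[9,155]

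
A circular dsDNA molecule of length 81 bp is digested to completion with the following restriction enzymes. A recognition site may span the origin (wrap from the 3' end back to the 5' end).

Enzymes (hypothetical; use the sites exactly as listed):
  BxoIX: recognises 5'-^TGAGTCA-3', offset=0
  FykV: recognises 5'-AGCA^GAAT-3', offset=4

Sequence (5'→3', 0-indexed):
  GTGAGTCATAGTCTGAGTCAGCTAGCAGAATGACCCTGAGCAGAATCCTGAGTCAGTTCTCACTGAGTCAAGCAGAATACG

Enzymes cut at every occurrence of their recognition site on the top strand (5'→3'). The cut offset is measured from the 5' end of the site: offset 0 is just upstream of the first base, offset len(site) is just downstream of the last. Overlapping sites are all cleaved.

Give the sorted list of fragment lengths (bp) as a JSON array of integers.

Scan for sites:
  BxoIX TGAGTCA/0: at [1, 13, 48, 63] ⇒ [1, 13, 48, 63]
  FykV AGCAGAAT/4: at [23, 38, 70] ⇒ [27, 42, 74]

Pooled cuts: [1, 13, 27, 42, 48, 63, 74]

Fragment lengths:
  1→13: 12 bp
  13→27: 14 bp
  27→42: 15 bp
  42→48: 6 bp
  48→63: 15 bp
  63→74: 11 bp
  74→1 (wrap): 81-74+1 = 8 bp

[6,8,11,12,14,15,15]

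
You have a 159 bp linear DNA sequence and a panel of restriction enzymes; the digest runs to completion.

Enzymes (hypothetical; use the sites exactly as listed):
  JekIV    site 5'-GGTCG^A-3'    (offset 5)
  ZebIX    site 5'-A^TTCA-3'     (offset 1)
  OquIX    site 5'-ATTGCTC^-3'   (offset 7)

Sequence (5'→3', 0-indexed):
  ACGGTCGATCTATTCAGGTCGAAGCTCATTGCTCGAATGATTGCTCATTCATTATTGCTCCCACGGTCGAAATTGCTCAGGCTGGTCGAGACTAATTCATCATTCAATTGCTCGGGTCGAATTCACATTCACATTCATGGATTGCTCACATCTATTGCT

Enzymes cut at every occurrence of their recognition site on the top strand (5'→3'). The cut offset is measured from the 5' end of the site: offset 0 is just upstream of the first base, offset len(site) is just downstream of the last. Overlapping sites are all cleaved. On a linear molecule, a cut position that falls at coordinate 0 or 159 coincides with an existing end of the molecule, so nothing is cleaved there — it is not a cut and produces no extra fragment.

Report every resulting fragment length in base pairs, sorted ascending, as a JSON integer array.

[1,2,5,6,6,6,7,7,7,9,9,9,10,11,12,12,13,13,14]

Scan for sites:
  JekIV GGTCGA/5: at [2, 16, 64, 83, 114] ⇒ [7, 21, 69, 88, 119]
  ZebIX ATTCA/1: at [11, 46, 94, 101, 120, 126, 132] ⇒ [12, 47, 95, 102, 121, 127, 133]
  OquIX ATTGCTC/7: at [27, 39, 53, 71, 106, 140] ⇒ [34, 46, 60, 78, 113, 147]

All cut coordinates (distinct, sorted): [7, 12, 21, 34, 46, 47, 60, 69, 78, 88, 95, 102, 113, 119, 121, 127, 133, 147]

Fragments:
  [0,7): 7 bp
  [7,12): 5 bp
  [12,21): 9 bp
  [21,34): 13 bp
  [34,46): 12 bp
  [46,47): 1 bp
  [47,60): 13 bp
  [60,69): 9 bp
  [69,78): 9 bp
  [78,88): 10 bp
  [88,95): 7 bp
  [95,102): 7 bp
  [102,113): 11 bp
  [113,119): 6 bp
  [119,121): 2 bp
  [121,127): 6 bp
  [127,133): 6 bp
  [133,147): 14 bp
  [147,159): 12 bp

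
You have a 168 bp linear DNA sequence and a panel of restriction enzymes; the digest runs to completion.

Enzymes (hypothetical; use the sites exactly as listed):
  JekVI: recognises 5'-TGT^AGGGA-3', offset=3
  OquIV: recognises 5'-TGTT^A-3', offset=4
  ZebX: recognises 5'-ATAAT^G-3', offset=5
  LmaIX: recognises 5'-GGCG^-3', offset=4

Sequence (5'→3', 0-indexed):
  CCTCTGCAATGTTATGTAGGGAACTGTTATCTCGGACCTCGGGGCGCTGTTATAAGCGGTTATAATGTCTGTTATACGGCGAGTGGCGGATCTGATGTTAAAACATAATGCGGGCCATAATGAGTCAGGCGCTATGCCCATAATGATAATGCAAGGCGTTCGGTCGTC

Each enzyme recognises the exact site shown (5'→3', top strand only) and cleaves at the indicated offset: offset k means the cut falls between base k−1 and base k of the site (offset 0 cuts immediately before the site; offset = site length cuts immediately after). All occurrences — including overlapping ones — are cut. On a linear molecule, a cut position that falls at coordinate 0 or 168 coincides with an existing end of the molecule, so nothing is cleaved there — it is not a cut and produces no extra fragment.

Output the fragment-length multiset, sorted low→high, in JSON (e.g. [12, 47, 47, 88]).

[4,5,6,7,7,8,8,10,10,10,11,11,12,13,13,15,18]

Per-enzyme occurrences:
  JekVI TGTAGGGA/3: at [14] ⇒ [17]
  OquIV TGTTA/4: at [9, 24, 47, 69, 95] ⇒ [13, 28, 51, 73, 99]
  ZebX ATAATG/5: at [61, 104, 116, 139, 145] ⇒ [66, 109, 121, 144, 150]
  LmaIX GGCG/4: at [42, 77, 84, 127, 154] ⇒ [46, 81, 88, 131, 158]

Pooled cuts: [13, 17, 28, 46, 51, 66, 73, 81, 88, 99, 109, 121, 131, 144, 150, 158]

Fragment lengths:
  [0,13): 13 bp
  [13,17): 4 bp
  [17,28): 11 bp
  [28,46): 18 bp
  [46,51): 5 bp
  [51,66): 15 bp
  [66,73): 7 bp
  [73,81): 8 bp
  [81,88): 7 bp
  [88,99): 11 bp
  [99,109): 10 bp
  [109,121): 12 bp
  [121,131): 10 bp
  [131,144): 13 bp
  [144,150): 6 bp
  [150,158): 8 bp
  [158,168): 10 bp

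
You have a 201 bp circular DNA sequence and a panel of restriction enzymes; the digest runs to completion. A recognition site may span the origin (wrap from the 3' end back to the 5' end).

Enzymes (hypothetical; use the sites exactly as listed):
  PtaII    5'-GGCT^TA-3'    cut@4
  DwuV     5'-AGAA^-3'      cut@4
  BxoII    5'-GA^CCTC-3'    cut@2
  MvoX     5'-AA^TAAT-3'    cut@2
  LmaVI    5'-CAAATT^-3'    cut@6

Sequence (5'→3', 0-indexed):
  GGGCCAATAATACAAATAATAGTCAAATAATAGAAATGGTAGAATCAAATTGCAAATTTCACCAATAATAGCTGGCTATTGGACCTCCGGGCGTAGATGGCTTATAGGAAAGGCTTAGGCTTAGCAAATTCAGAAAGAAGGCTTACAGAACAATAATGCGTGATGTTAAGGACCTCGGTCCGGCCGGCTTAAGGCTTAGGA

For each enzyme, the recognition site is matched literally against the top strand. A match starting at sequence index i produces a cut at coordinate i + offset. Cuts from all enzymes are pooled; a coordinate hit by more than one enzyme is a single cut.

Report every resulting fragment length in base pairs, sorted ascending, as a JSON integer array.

Site scan:
  PtaII GGCTTA/4: at [98, 111, 117, 139, 185, 192] ⇒ [102, 115, 121, 143, 189, 196]
  DwuV AGAA/4: at [31, 40, 131, 135, 146] ⇒ [35, 44, 135, 139, 150]
  BxoII GACCTC/2: at [81, 170] ⇒ [83, 172]
  MvoX AATAAT/2: at [5, 14, 25, 63, 151] ⇒ [7, 16, 27, 65, 153]
  LmaVI CAAATT/6: at [45, 52, 124] ⇒ [51, 58, 130]

Pooled cuts: [7, 16, 27, 35, 44, 51, 58, 65, 83, 102, 115, 121, 130, 135, 139, 143, 150, 153, 172, 189, 196]

Fragments:
  7→16: 9 bp
  16→27: 11 bp
  27→35: 8 bp
  35→44: 9 bp
  44→51: 7 bp
  51→58: 7 bp
  58→65: 7 bp
  65→83: 18 bp
  83→102: 19 bp
  102→115: 13 bp
  115→121: 6 bp
  121→130: 9 bp
  130→135: 5 bp
  135→139: 4 bp
  139→143: 4 bp
  143→150: 7 bp
  150→153: 3 bp
  153→172: 19 bp
  172→189: 17 bp
  189→196: 7 bp
  196→7 (wrap): 201-196+7 = 12 bp

[3,4,4,5,6,7,7,7,7,7,8,9,9,9,11,12,13,17,18,19,19]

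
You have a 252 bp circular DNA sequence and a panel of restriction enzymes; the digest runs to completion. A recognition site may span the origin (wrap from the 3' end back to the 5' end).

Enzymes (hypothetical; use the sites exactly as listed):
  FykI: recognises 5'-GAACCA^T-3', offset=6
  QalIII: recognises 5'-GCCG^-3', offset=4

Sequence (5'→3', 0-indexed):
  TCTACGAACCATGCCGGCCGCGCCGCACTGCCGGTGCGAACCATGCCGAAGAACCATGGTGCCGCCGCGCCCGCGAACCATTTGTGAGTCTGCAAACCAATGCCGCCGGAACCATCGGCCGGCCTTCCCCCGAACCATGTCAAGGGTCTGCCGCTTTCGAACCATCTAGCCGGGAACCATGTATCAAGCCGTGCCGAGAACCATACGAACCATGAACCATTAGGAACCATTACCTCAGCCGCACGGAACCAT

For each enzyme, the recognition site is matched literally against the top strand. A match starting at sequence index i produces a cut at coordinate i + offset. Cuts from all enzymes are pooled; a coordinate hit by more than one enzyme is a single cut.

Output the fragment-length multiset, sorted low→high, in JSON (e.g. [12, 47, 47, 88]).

Site scan:
  FykI (GAACCAT, off=6): starts [5, 37, 50, 74, 108, 131, 158, 173, 197, 206, 213, 223, 245] → cuts [11, 43, 56, 80, 114, 137, 164, 179, 203, 212, 219, 229, 251]
  QalIII (GCCG, off=4): starts [12, 16, 21, 29, 44, 60, 63, 101, 104, 117, 149, 168, 187, 192, 237] → cuts [16, 20, 25, 33, 48, 64, 67, 105, 108, 121, 153, 172, 191, 196, 241]

All cut coordinates (distinct, sorted): [11, 16, 20, 25, 33, 43, 48, 56, 64, 67, 80, 105, 108, 114, 121, 137, 153, 164, 172, 179, 191, 196, 203, 212, 219, 229, 241, 251]

Fragment lengths:
  11→16: 5 bp
  16→20: 4 bp
  20→25: 5 bp
  25→33: 8 bp
  33→43: 10 bp
  43→48: 5 bp
  48→56: 8 bp
  56→64: 8 bp
  64→67: 3 bp
  67→80: 13 bp
  80→105: 25 bp
  105→108: 3 bp
  108→114: 6 bp
  114→121: 7 bp
  121→137: 16 bp
  137→153: 16 bp
  153→164: 11 bp
  164→172: 8 bp
  172→179: 7 bp
  179→191: 12 bp
  191→196: 5 bp
  196→203: 7 bp
  203→212: 9 bp
  212→219: 7 bp
  219→229: 10 bp
  229→241: 12 bp
  241→251: 10 bp
  251→11 (wrap): 252-251+11 = 12 bp

[3,3,4,5,5,5,5,6,7,7,7,7,8,8,8,8,9,10,10,10,11,12,12,12,13,16,16,25]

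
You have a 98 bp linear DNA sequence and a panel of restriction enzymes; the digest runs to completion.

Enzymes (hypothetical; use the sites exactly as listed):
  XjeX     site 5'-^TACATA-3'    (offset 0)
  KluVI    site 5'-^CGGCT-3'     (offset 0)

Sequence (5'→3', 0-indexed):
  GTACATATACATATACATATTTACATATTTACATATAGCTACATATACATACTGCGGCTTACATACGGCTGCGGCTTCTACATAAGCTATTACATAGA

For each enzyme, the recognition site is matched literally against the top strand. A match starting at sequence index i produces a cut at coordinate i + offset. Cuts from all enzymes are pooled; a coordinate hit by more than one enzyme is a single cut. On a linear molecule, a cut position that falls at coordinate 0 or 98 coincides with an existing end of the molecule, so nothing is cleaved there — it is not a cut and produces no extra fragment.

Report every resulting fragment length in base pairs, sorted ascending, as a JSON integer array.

Scan for sites:
  XjeX TACATA/0: at [1, 7, 13, 21, 29, 39, 45, 59, 78, 90] ⇒ [1, 7, 13, 21, 29, 39, 45, 59, 78, 90]
  KluVI CGGCT/0: at [54, 65, 71] ⇒ [54, 65, 71]

Pooled cuts: [1, 7, 13, 21, 29, 39, 45, 54, 59, 65, 71, 78, 90]

Fragments:
  [0,1): 1 bp
  [1,7): 6 bp
  [7,13): 6 bp
  [13,21): 8 bp
  [21,29): 8 bp
  [29,39): 10 bp
  [39,45): 6 bp
  [45,54): 9 bp
  [54,59): 5 bp
  [59,65): 6 bp
  [65,71): 6 bp
  [71,78): 7 bp
  [78,90): 12 bp
  [90,98): 8 bp

[1,5,6,6,6,6,6,7,8,8,8,9,10,12]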